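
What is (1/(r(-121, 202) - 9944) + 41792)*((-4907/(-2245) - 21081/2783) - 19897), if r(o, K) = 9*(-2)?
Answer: -51769558052594953077/62240932270 ≈ -8.3176e+8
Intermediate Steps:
r(o, K) = -18
(1/(r(-121, 202) - 9944) + 41792)*((-4907/(-2245) - 21081/2783) - 19897) = (1/(-18 - 9944) + 41792)*((-4907/(-2245) - 21081/2783) - 19897) = (1/(-9962) + 41792)*((-4907*(-1/2245) - 21081*1/2783) - 19897) = (-1/9962 + 41792)*((4907/2245 - 21081/2783) - 19897) = 416331903*(-33670664/6247835 - 19897)/9962 = (416331903/9962)*(-124346843659/6247835) = -51769558052594953077/62240932270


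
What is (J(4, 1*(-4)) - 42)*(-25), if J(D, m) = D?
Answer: 950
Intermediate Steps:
(J(4, 1*(-4)) - 42)*(-25) = (4 - 42)*(-25) = -38*(-25) = 950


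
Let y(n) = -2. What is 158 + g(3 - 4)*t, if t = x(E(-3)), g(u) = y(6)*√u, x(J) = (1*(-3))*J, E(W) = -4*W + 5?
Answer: 158 + 102*I ≈ 158.0 + 102.0*I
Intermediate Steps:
E(W) = 5 - 4*W
x(J) = -3*J
g(u) = -2*√u
t = -51 (t = -3*(5 - 4*(-3)) = -3*(5 + 12) = -3*17 = -51)
158 + g(3 - 4)*t = 158 - 2*√(3 - 4)*(-51) = 158 - 2*I*(-51) = 158 + 102*I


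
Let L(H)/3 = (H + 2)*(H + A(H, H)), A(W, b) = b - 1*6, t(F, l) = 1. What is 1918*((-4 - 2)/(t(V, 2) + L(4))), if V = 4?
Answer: -11508/37 ≈ -311.03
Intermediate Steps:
A(W, b) = -6 + b (A(W, b) = b - 6 = -6 + b)
L(H) = 3*(-6 + 2*H)*(2 + H) (L(H) = 3*((H + 2)*(H + (-6 + H))) = 3*((2 + H)*(-6 + 2*H)) = 3*((-6 + 2*H)*(2 + H)) = 3*(-6 + 2*H)*(2 + H))
1918*((-4 - 2)/(t(V, 2) + L(4))) = 1918*((-4 - 2)/(1 + (-36 - 6*4 + 6*4²))) = 1918*(-6/(1 + (-36 - 24 + 6*16))) = 1918*(-6/(1 + (-36 - 24 + 96))) = 1918*(-6/(1 + 36)) = 1918*(-6/37) = -11508/37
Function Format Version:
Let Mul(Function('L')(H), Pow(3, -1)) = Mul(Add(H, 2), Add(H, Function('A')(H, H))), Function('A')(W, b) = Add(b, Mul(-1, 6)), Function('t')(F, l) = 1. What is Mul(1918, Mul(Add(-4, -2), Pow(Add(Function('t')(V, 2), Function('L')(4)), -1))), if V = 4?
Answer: Rational(-11508, 37) ≈ -311.03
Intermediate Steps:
Function('A')(W, b) = Add(-6, b) (Function('A')(W, b) = Add(b, -6) = Add(-6, b))
Function('L')(H) = Mul(3, Add(-6, Mul(2, H)), Add(2, H)) (Function('L')(H) = Mul(3, Mul(Add(H, 2), Add(H, Add(-6, H)))) = Mul(3, Mul(Add(2, H), Add(-6, Mul(2, H)))) = Mul(3, Mul(Add(-6, Mul(2, H)), Add(2, H))) = Mul(3, Add(-6, Mul(2, H)), Add(2, H)))
Mul(1918, Mul(Add(-4, -2), Pow(Add(Function('t')(V, 2), Function('L')(4)), -1))) = Mul(1918, Mul(Add(-4, -2), Pow(Add(1, Add(-36, Mul(-6, 4), Mul(6, Pow(4, 2)))), -1))) = Mul(1918, Mul(-6, Pow(Add(1, Add(-36, -24, Mul(6, 16))), -1))) = Mul(1918, Mul(-6, Pow(Add(1, Add(-36, -24, 96)), -1))) = Mul(1918, Mul(-6, Pow(Add(1, 36), -1))) = Mul(1918, Mul(-6, Pow(37, -1))) = Mul(1918, Mul(-6, Rational(1, 37))) = Mul(1918, Rational(-6, 37)) = Rational(-11508, 37)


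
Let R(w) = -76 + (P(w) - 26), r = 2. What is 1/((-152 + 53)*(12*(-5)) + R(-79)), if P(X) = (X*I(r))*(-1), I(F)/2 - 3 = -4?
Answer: 1/5680 ≈ 0.00017606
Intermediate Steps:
I(F) = -2 (I(F) = 6 + 2*(-4) = 6 - 8 = -2)
P(X) = 2*X (P(X) = (X*(-2))*(-1) = -2*X*(-1) = 2*X)
R(w) = -102 + 2*w (R(w) = -76 + (2*w - 26) = -76 + (-26 + 2*w) = -102 + 2*w)
1/((-152 + 53)*(12*(-5)) + R(-79)) = 1/((-152 + 53)*(12*(-5)) + (-102 + 2*(-79))) = 1/(-99*(-60) + (-102 - 158)) = 1/(5940 - 260) = 1/5680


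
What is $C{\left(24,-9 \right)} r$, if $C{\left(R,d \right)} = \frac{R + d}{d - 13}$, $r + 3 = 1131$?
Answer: $- \frac{8460}{11} \approx -769.09$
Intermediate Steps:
$r = 1128$ ($r = -3 + 1131 = 1128$)
$C{\left(R,d \right)} = \frac{R + d}{-13 + d}$
$C{\left(24,-9 \right)} r = \frac{24 - 9}{-13 - 9} \cdot 1128 = \frac{1}{-22} \cdot 15 \cdot 1128 = \left(- \frac{1}{22}\right) 15 \cdot 1128 = \left(- \frac{15}{22}\right) 1128 = - \frac{8460}{11}$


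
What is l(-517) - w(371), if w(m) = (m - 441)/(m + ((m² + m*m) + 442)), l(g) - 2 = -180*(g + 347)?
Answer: 1689811852/55219 ≈ 30602.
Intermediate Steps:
l(g) = -62458 - 180*g (l(g) = 2 - 180*(g + 347) = 2 - 180*(347 + g) = 2 + (-62460 - 180*g) = -62458 - 180*g)
w(m) = (-441 + m)/(442 + m + 2*m²) (w(m) = (-441 + m)/(m + ((m² + m²) + 442)) = (-441 + m)/(m + (2*m² + 442)) = (-441 + m)/(m + (442 + 2*m²)) = (-441 + m)/(442 + m + 2*m²))
l(-517) - w(371) = (-62458 - 180*(-517)) - (-441 + 371)/(442 + 371 + 2*371²) = (-62458 + 93060) - (-70)/(442 + 371 + 2*137641) = 30602 - (-70)/(442 + 371 + 275282) = 30602 - (-70)/276095 = 30602 - 1*(-14/55219) = 30602 + 14/55219 = 1689811852/55219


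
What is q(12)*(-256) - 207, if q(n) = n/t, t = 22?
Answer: -3813/11 ≈ -346.64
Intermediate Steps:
q(n) = n/22
q(12)*(-256) - 207 = ((1/22)*12)*(-256) - 207 = (6/11)*(-256) - 207 = -1536/11 - 207 = -3813/11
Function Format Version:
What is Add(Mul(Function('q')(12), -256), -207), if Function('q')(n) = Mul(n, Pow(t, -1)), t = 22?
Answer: Rational(-3813, 11) ≈ -346.64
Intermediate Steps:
Function('q')(n) = Mul(Rational(1, 22), n) (Function('q')(n) = Mul(n, Pow(22, -1)) = Mul(n, Rational(1, 22)) = Mul(Rational(1, 22), n))
Add(Mul(Function('q')(12), -256), -207) = Add(Mul(Mul(Rational(1, 22), 12), -256), -207) = Add(Mul(Rational(6, 11), -256), -207) = Add(Rational(-1536, 11), -207) = Rational(-3813, 11)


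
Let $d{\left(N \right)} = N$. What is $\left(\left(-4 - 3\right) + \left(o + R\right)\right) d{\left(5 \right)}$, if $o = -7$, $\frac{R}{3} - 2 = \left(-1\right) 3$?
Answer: $-85$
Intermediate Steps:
$R = -3$ ($R = 6 + 3 \left(\left(-1\right) 3\right) = 6 + 3 \left(-3\right) = 6 - 9 = -3$)
$\left(\left(-4 - 3\right) + \left(o + R\right)\right) d{\left(5 \right)} = \left(\left(-4 - 3\right) - 10\right) 5 = \left(-7 - 10\right) 5 = \left(-17\right) 5 = -85$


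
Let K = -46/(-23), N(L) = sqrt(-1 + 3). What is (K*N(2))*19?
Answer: 38*sqrt(2) ≈ 53.740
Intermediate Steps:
N(L) = sqrt(2)
K = 2 (K = -46*(-1/23) = 2)
(K*N(2))*19 = (2*sqrt(2))*19 = 38*sqrt(2)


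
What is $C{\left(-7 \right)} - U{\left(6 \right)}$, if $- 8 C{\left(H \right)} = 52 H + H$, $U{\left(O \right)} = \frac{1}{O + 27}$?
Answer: $\frac{12235}{264} \approx 46.345$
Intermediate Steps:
$U{\left(O \right)} = \frac{1}{27 + O}$
$C{\left(H \right)} = - \frac{53 H}{8}$ ($C{\left(H \right)} = - \frac{52 H + H}{8} = - \frac{53 H}{8}$)
$C{\left(-7 \right)} - U{\left(6 \right)} = \left(- \frac{53}{8}\right) \left(-7\right) - \frac{1}{27 + 6} = \frac{371}{8} - \frac{1}{33} = \frac{12235}{264}$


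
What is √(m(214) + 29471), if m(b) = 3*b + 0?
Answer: √30113 ≈ 173.53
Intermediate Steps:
m(b) = 3*b
√(m(214) + 29471) = √(3*214 + 29471) = √(642 + 29471) = √30113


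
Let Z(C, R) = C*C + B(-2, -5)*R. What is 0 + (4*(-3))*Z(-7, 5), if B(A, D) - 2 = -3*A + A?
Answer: -948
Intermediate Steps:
B(A, D) = 2 - 2*A (B(A, D) = 2 + (-3*A + A) = 2 - 2*A)
Z(C, R) = C² + 6*R (Z(C, R) = C*C + (2 - 2*(-2))*R = C² + (2 + 4)*R = C² + 6*R)
0 + (4*(-3))*Z(-7, 5) = 0 + (4*(-3))*((-7)² + 6*5) = 0 - 12*(49 + 30) = 0 - 12*79 = 0 - 948 = -948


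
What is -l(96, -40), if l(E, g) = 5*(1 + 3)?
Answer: -20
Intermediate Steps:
l(E, g) = 20 (l(E, g) = 5*4 = 20)
-l(96, -40) = -1*20 = -20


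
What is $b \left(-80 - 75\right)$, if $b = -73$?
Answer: $11315$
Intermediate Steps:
$b \left(-80 - 75\right) = - 73 \left(-80 - 75\right) = \left(-73\right) \left(-155\right) = 11315$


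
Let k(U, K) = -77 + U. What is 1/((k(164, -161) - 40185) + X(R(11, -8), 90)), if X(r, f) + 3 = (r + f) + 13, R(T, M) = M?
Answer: -1/40006 ≈ -2.4996e-5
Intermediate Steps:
X(r, f) = 10 + f + r (X(r, f) = -3 + ((r + f) + 13) = -3 + ((f + r) + 13) = -3 + (13 + f + r) = 10 + f + r)
1/((k(164, -161) - 40185) + X(R(11, -8), 90)) = 1/(((-77 + 164) - 40185) + (10 + 90 - 8)) = 1/((87 - 40185) + 92) = 1/(-40098 + 92) = 1/(-40006) = -1/40006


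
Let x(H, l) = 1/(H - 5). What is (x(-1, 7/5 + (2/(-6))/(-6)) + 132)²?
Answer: 625681/36 ≈ 17380.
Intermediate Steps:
x(H, l) = 1/(-5 + H)
(x(-1, 7/5 + (2/(-6))/(-6)) + 132)² = (1/(-5 - 1) + 132)² = (1/(-6) + 132)² = (-⅙ + 132)² = (791/6)² = 625681/36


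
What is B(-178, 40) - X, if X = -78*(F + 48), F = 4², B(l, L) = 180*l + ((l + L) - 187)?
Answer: -27373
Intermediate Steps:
B(l, L) = -187 + L + 181*l (B(l, L) = 180*l + ((L + l) - 187) = 180*l + (-187 + L + l) = -187 + L + 181*l)
F = 16
X = -4992 (X = -78*(16 + 48) = -78*64 = -4992)
B(-178, 40) - X = (-187 + 40 + 181*(-178)) - 1*(-4992) = (-187 + 40 - 32218) + 4992 = -32365 + 4992 = -27373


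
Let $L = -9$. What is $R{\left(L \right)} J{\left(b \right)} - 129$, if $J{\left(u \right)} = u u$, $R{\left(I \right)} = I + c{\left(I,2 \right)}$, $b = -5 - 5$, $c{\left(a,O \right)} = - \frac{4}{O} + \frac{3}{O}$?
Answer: $-1079$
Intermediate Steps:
$c{\left(a,O \right)} = - \frac{1}{O}$
$b = -10$
$R{\left(I \right)} = - \frac{1}{2} + I$ ($R{\left(I \right)} = I - \frac{1}{2} = - \frac{1}{2} + I$)
$J{\left(u \right)} = u^{2}$
$R{\left(L \right)} J{\left(b \right)} - 129 = \left(- \frac{1}{2} - 9\right) \left(-10\right)^{2} - 129 = \left(- \frac{19}{2}\right) 100 - 129 = -950 - 129 = -1079$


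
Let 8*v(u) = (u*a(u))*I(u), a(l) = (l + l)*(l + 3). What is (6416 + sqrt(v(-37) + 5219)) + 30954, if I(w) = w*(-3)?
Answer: 37370 + I*sqrt(5145730)/2 ≈ 37370.0 + 1134.2*I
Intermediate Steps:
I(w) = -3*w
a(l) = 2*l*(3 + l) (a(l) = (2*l)*(3 + l) = 2*l*(3 + l))
v(u) = -3*u**3*(3 + u)/4 (v(u) = ((u*(2*u*(3 + u)))*(-3*u))/8 = ((2*u**2*(3 + u))*(-3*u))/8 = (-6*u**3*(3 + u))/8 = -3*u**3*(3 + u)/4)
(6416 + sqrt(v(-37) + 5219)) + 30954 = (6416 + sqrt((3/4)*(-37)**3*(-3 - 1*(-37)) + 5219)) + 30954 = (6416 + sqrt((3/4)*(-50653)*(-3 + 37) + 5219)) + 30954 = (6416 + sqrt((3/4)*(-50653)*34 + 5219)) + 30954 = (6416 + sqrt(-2583303/2 + 5219)) + 30954 = (6416 + sqrt(-2572865/2)) + 30954 = (6416 + I*sqrt(5145730)/2) + 30954 = 37370 + I*sqrt(5145730)/2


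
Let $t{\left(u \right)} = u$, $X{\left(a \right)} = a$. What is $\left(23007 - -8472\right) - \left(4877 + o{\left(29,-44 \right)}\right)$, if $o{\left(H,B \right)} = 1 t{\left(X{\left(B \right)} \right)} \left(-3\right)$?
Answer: $26470$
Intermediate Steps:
$o{\left(H,B \right)} = - 3 B$ ($o{\left(H,B \right)} = 1 B \left(-3\right) = B \left(-3\right) = - 3 B$)
$\left(23007 - -8472\right) - \left(4877 + o{\left(29,-44 \right)}\right) = \left(23007 - -8472\right) - \left(4877 + 132\right) = \left(23007 + 8472\right) - 5009 = 31479 - 5009 = 26470$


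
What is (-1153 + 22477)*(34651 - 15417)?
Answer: 410145816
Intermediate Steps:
(-1153 + 22477)*(34651 - 15417) = 21324*19234 = 410145816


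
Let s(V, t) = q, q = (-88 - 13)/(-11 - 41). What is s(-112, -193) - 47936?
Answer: -2492571/52 ≈ -47934.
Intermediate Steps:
q = 101/52 (q = -101/(-52) = -101*(-1/52) = 101/52 ≈ 1.9423)
s(V, t) = 101/52
s(-112, -193) - 47936 = 101/52 - 47936 = -2492571/52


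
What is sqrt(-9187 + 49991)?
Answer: 202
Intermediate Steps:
sqrt(-9187 + 49991) = sqrt(40804) = 202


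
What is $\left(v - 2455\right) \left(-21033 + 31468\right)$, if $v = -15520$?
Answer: $-187569125$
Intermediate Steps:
$\left(v - 2455\right) \left(-21033 + 31468\right) = \left(-15520 - 2455\right) \left(-21033 + 31468\right) = \left(-17975\right) 10435 = -187569125$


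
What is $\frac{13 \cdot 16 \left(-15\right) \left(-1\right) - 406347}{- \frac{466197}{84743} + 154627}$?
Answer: $- \frac{34170665661}{13103089664} \approx -2.6078$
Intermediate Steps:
$\frac{13 \cdot 16 \left(-15\right) \left(-1\right) - 406347}{- \frac{466197}{84743} + 154627} = \frac{208 \left(-15\right) \left(-1\right) - 406347}{\left(-466197\right) \frac{1}{84743} + 154627} = \frac{\left(-3120\right) \left(-1\right) - 406347}{- \frac{466197}{84743} + 154627} = \frac{3120 - 406347}{\frac{13103089664}{84743}} = \left(-403227\right) \frac{84743}{13103089664} = - \frac{34170665661}{13103089664}$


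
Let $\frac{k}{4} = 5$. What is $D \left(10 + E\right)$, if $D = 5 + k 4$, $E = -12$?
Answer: $-170$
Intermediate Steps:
$k = 20$ ($k = 4 \cdot 5 = 20$)
$D = 85$ ($D = 5 + 20 \cdot 4 = 5 + 80 = 85$)
$D \left(10 + E\right) = 85 \left(10 - 12\right) = 85 \left(-2\right) = -170$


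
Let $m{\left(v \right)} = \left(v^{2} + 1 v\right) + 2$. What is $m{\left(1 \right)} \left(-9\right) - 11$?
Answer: $-47$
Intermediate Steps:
$m{\left(v \right)} = 2 + v + v^{2}$ ($m{\left(v \right)} = \left(v^{2} + v\right) + 2 = \left(v + v^{2}\right) + 2 = 2 + v + v^{2}$)
$m{\left(1 \right)} \left(-9\right) - 11 = \left(2 + 1 + 1^{2}\right) \left(-9\right) - 11 = \left(2 + 1 + 1\right) \left(-9\right) - 11 = 4 \left(-9\right) - 11 = -36 - 11 = -47$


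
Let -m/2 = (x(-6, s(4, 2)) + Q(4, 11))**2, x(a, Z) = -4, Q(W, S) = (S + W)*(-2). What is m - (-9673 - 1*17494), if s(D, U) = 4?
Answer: 24855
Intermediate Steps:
Q(W, S) = -2*S - 2*W
m = -2312 (m = -2*(-4 + (-2*11 - 2*4))**2 = -2*(-4 + (-22 - 8))**2 = -2*(-4 - 30)**2 = -2*(-34)**2 = -2*1156 = -2312)
m - (-9673 - 1*17494) = -2312 - (-9673 - 1*17494) = -2312 - (-9673 - 17494) = -2312 - 1*(-27167) = -2312 + 27167 = 24855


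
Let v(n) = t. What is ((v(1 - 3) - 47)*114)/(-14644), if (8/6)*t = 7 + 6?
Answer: 8493/29288 ≈ 0.28998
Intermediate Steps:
t = 39/4 (t = 3*(7 + 6)/4 = (3/4)*13 = 39/4 ≈ 9.7500)
v(n) = 39/4
((v(1 - 3) - 47)*114)/(-14644) = ((39/4 - 47)*114)/(-14644) = -149/4*114*(-1/14644) = -8493/2*(-1/14644) = 8493/29288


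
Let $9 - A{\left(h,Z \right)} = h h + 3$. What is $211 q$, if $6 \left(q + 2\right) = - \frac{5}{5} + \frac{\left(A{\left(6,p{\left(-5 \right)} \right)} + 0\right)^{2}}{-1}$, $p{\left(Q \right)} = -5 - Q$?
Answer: $- \frac{192643}{6} \approx -32107.0$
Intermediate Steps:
$A{\left(h,Z \right)} = 6 - h^{2}$ ($A{\left(h,Z \right)} = 9 - \left(h h + 3\right) = 9 - \left(h^{2} + 3\right) = 9 - \left(3 + h^{2}\right) = 6 - h^{2}$)
$q = - \frac{913}{6}$ ($q = -2 + \frac{- \frac{5}{5} + \frac{\left(\left(6 - 6^{2}\right) + 0\right)^{2}}{-1}}{6} = -2 + \frac{\left(-5\right) \frac{1}{5} + \left(\left(6 - 36\right) + 0\right)^{2} \left(-1\right)}{6} = -2 + \frac{-1 + \left(\left(6 - 36\right) + 0\right)^{2} \left(-1\right)}{6} = -2 + \frac{-1 + \left(-30 + 0\right)^{2} \left(-1\right)}{6} = -2 + \frac{-1 + \left(-30\right)^{2} \left(-1\right)}{6} = -2 + \frac{-1 + 900 \left(-1\right)}{6} = -2 + \frac{-1 - 900}{6} = -2 + \frac{1}{6} \left(-901\right) = -2 - \frac{901}{6} = - \frac{913}{6} \approx -152.17$)
$211 q = 211 \left(- \frac{913}{6}\right) = - \frac{192643}{6}$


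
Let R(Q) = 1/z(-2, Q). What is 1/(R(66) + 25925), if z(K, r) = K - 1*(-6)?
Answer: 4/103701 ≈ 3.8572e-5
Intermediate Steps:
z(K, r) = 6 + K (z(K, r) = K + 6 = 6 + K)
R(Q) = ¼ (R(Q) = 1/(6 - 2) = 1/4 = ¼)
1/(R(66) + 25925) = 1/(¼ + 25925) = 1/(103701/4) = 4/103701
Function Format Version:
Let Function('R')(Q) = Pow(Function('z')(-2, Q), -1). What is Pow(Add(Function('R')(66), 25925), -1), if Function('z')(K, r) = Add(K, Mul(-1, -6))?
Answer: Rational(4, 103701) ≈ 3.8572e-5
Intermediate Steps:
Function('z')(K, r) = Add(6, K) (Function('z')(K, r) = Add(K, 6) = Add(6, K))
Function('R')(Q) = Rational(1, 4) (Function('R')(Q) = Pow(Add(6, -2), -1) = Pow(4, -1) = Rational(1, 4))
Pow(Add(Function('R')(66), 25925), -1) = Pow(Add(Rational(1, 4), 25925), -1) = Pow(Rational(103701, 4), -1) = Rational(4, 103701)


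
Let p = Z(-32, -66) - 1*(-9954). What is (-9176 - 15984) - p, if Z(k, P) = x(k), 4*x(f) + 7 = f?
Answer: -140417/4 ≈ -35104.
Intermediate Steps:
x(f) = -7/4 + f/4
Z(k, P) = -7/4 + k/4
p = 39777/4 (p = (-7/4 + (¼)*(-32)) - 1*(-9954) = (-7/4 - 8) + 9954 = -39/4 + 9954 = 39777/4 ≈ 9944.3)
(-9176 - 15984) - p = (-9176 - 15984) - 1*39777/4 = -25160 - 39777/4 = -140417/4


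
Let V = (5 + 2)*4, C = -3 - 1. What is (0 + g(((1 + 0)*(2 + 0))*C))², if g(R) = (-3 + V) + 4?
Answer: 841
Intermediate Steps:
C = -4
V = 28 (V = 7*4 = 28)
g(R) = 29 (g(R) = (-3 + 28) + 4 = 25 + 4 = 29)
(0 + g(((1 + 0)*(2 + 0))*C))² = (0 + 29)² = 29² = 841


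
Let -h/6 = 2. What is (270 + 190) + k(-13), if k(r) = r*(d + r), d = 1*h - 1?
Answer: 798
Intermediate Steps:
h = -12 (h = -6*2 = -12)
d = -13 (d = 1*(-12) - 1 = -12 - 1 = -13)
k(r) = r*(-13 + r)
(270 + 190) + k(-13) = (270 + 190) - 13*(-13 - 13) = 460 - 13*(-26) = 460 + 338 = 798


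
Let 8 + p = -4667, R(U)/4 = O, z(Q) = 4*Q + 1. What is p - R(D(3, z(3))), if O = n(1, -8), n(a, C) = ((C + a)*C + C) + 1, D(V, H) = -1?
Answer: -4871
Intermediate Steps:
z(Q) = 1 + 4*Q
n(a, C) = 1 + C + C*(C + a) (n(a, C) = (C*(C + a) + C) + 1 = (C + C*(C + a)) + 1 = 1 + C + C*(C + a))
O = 49 (O = 1 - 8 + (-8)² - 8*1 = 1 - 8 + 64 - 8 = 49)
R(U) = 196 (R(U) = 4*49 = 196)
p = -4675 (p = -8 - 4667 = -4675)
p - R(D(3, z(3))) = -4675 - 1*196 = -4675 - 196 = -4871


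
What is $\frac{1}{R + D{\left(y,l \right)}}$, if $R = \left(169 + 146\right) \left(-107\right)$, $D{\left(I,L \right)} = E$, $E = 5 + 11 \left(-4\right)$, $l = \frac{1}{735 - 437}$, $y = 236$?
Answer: $- \frac{1}{33744} \approx -2.9635 \cdot 10^{-5}$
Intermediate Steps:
$l = \frac{1}{298} \approx 0.0033557$
$E = -39$ ($E = 5 - 44 = -39$)
$D{\left(I,L \right)} = -39$
$R = -33705$ ($R = 315 \left(-107\right) = -33705$)
$\frac{1}{R + D{\left(y,l \right)}} = \frac{1}{-33705 - 39} = \frac{1}{-33744} = - \frac{1}{33744}$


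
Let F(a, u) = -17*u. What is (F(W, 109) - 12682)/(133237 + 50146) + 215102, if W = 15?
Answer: 39446035531/183383 ≈ 2.1510e+5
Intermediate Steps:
(F(W, 109) - 12682)/(133237 + 50146) + 215102 = (-17*109 - 12682)/(133237 + 50146) + 215102 = (-1853 - 12682)/183383 + 215102 = -14535*1/183383 + 215102 = -14535/183383 + 215102 = 39446035531/183383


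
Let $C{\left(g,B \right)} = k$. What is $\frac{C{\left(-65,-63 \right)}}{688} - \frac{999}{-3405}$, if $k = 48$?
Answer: $\frac{17724}{48805} \approx 0.36316$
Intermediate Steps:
$C{\left(g,B \right)} = 48$
$\frac{C{\left(-65,-63 \right)}}{688} - \frac{999}{-3405} = \frac{48}{688} - \frac{999}{-3405} = 48 \cdot \frac{1}{688} - - \frac{333}{1135} = \frac{3}{43} + \frac{333}{1135} = \frac{17724}{48805}$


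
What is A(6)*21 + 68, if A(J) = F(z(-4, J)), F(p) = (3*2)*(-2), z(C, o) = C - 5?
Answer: -184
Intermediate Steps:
z(C, o) = -5 + C
F(p) = -12 (F(p) = 6*(-2) = -12)
A(J) = -12
A(6)*21 + 68 = -12*21 + 68 = -252 + 68 = -184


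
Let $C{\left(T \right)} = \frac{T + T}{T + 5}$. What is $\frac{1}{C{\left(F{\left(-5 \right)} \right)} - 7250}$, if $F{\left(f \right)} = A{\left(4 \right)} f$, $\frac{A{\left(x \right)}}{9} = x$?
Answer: $- \frac{35}{253678} \approx -0.00013797$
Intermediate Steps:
$A{\left(x \right)} = 9 x$
$F{\left(f \right)} = 36 f$ ($F{\left(f \right)} = 9 \cdot 4 f = 36 f$)
$C{\left(T \right)} = \frac{2 T}{5 + T}$
$\frac{1}{C{\left(F{\left(-5 \right)} \right)} - 7250} = \frac{1}{\frac{2 \cdot 36 \left(-5\right)}{5 + 36 \left(-5\right)} - 7250} = \frac{1}{2 \left(-180\right) \frac{1}{5 - 180} - 7250} = \frac{1}{2 \left(-180\right) \frac{1}{-175} - 7250} = \frac{1}{2 \left(-180\right) \left(- \frac{1}{175}\right) - 7250} = \frac{1}{\frac{72}{35} - 7250} = \frac{1}{- \frac{253678}{35}} = - \frac{35}{253678}$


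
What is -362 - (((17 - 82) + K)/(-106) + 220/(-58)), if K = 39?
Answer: -550941/1537 ≈ -358.45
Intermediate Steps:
-362 - (((17 - 82) + K)/(-106) + 220/(-58)) = -362 - (((17 - 82) + 39)/(-106) + 220/(-58)) = -362 - ((-65 + 39)*(-1/106) + 220*(-1/58)) = -362 - (-26*(-1/106) - 110/29) = -362 - (13/53 - 110/29) = -362 - 1*(-5453/1537) = -362 + 5453/1537 = -550941/1537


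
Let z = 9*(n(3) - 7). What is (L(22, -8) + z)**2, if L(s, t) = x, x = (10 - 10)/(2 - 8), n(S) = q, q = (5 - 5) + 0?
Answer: 3969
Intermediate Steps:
q = 0 (q = 0 + 0 = 0)
n(S) = 0
z = -63 (z = 9*(0 - 7) = 9*(-7) = -63)
x = 0 (x = 0/(-6) = 0*(-1/6) = 0)
L(s, t) = 0
(L(22, -8) + z)**2 = (0 - 63)**2 = (-63)**2 = 3969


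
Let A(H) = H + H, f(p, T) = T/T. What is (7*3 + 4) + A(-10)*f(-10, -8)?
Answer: 5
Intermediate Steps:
f(p, T) = 1
A(H) = 2*H
(7*3 + 4) + A(-10)*f(-10, -8) = (7*3 + 4) + (2*(-10))*1 = (21 + 4) - 20*1 = 25 - 20 = 5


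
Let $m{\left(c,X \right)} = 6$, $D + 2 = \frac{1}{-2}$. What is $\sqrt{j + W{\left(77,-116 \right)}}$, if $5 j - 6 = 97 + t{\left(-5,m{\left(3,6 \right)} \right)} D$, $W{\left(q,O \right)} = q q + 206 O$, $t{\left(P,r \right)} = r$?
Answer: $\frac{i \sqrt{448735}}{5} \approx 133.98 i$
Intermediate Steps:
$D = - \frac{5}{2}$ ($D = -2 + \frac{1}{-2} = -2 - \frac{1}{2} = - \frac{5}{2} \approx -2.5$)
$W{\left(q,O \right)} = q^{2} + 206 O$
$j = \frac{88}{5}$ ($j = \frac{6}{5} + \frac{97 + 6 \left(- \frac{5}{2}\right)}{5} = \frac{6}{5} + \frac{97 - 15}{5} = \frac{6}{5} + \frac{1}{5} \cdot 82 = \frac{6}{5} + \frac{82}{5} = \frac{88}{5} \approx 17.6$)
$\sqrt{j + W{\left(77,-116 \right)}} = \sqrt{\frac{88}{5} + \left(77^{2} + 206 \left(-116\right)\right)} = \sqrt{\frac{88}{5} + \left(5929 - 23896\right)} = \sqrt{\frac{88}{5} - 17967} = \sqrt{- \frac{89747}{5}} = \frac{i \sqrt{448735}}{5}$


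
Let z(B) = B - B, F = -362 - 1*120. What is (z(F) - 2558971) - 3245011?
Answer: -5803982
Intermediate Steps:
F = -482 (F = -362 - 120 = -482)
z(B) = 0
(z(F) - 2558971) - 3245011 = (0 - 2558971) - 3245011 = -2558971 - 3245011 = -5803982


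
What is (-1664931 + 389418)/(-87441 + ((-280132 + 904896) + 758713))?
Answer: -425171/432012 ≈ -0.98417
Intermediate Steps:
(-1664931 + 389418)/(-87441 + ((-280132 + 904896) + 758713)) = -1275513/(-87441 + (624764 + 758713)) = -1275513/(-87441 + 1383477) = -1275513/1296036 = -1275513*1/1296036 = -425171/432012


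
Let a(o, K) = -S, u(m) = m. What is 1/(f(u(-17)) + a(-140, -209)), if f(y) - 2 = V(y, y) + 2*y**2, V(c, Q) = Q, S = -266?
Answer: 1/829 ≈ 0.0012063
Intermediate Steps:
a(o, K) = 266 (a(o, K) = -1*(-266) = 266)
f(y) = 2 + y + 2*y**2 (f(y) = 2 + (y + 2*y**2) = 2 + y + 2*y**2)
1/(f(u(-17)) + a(-140, -209)) = 1/((2 - 17 + 2*(-17)**2) + 266) = 1/((2 - 17 + 2*289) + 266) = 1/((2 - 17 + 578) + 266) = 1/(563 + 266) = 1/829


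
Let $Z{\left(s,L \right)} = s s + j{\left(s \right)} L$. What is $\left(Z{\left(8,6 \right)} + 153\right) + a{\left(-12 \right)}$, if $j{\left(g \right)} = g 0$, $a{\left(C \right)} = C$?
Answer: $205$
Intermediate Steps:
$j{\left(g \right)} = 0$
$Z{\left(s,L \right)} = s^{2}$ ($Z{\left(s,L \right)} = s s + 0 L = s^{2} + 0 = s^{2}$)
$\left(Z{\left(8,6 \right)} + 153\right) + a{\left(-12 \right)} = \left(8^{2} + 153\right) - 12 = \left(64 + 153\right) - 12 = 217 - 12 = 205$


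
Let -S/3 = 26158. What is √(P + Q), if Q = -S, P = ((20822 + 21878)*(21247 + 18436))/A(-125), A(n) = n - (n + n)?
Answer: √340854670/5 ≈ 3692.4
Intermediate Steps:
A(n) = -n (A(n) = n - 2*n = -n)
S = -78474 (S = -3*26158 = -78474)
P = 67778564/5 (P = ((20822 + 21878)*(21247 + 18436))/((-1*(-125))) = (42700*39683)/125 = 1694464100*(1/125) = 67778564/5 ≈ 1.3556e+7)
Q = 78474 (Q = -1*(-78474) = 78474)
√(P + Q) = √(67778564/5 + 78474) = √(68170934/5) = √340854670/5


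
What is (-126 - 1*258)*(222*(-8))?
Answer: 681984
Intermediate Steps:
(-126 - 1*258)*(222*(-8)) = (-126 - 258)*(-1776) = -384*(-1776) = 681984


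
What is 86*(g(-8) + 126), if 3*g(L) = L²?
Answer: 38012/3 ≈ 12671.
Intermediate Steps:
g(L) = L²/3
86*(g(-8) + 126) = 86*((⅓)*(-8)² + 126) = 86*((⅓)*64 + 126) = 86*(64/3 + 126) = 86*(442/3) = 38012/3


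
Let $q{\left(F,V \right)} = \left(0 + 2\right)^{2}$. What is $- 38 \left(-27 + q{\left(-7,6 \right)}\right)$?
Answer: $874$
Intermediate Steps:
$q{\left(F,V \right)} = 4$ ($q{\left(F,V \right)} = 2^{2} = 4$)
$- 38 \left(-27 + q{\left(-7,6 \right)}\right) = - 38 \left(-27 + 4\right) = \left(-38\right) \left(-23\right) = 874$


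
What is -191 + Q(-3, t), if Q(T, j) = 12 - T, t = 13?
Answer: -176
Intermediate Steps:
-191 + Q(-3, t) = -191 + (12 - 1*(-3)) = -191 + (12 + 3) = -191 + 15 = -176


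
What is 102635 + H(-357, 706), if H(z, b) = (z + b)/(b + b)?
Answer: 144920969/1412 ≈ 1.0264e+5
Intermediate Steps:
H(z, b) = (b + z)/(2*b) (H(z, b) = (b + z)/((2*b)) = (b + z)*(1/(2*b)) = (b + z)/(2*b))
102635 + H(-357, 706) = 102635 + (½)*(706 - 357)/706 = 102635 + (½)*(1/706)*349 = 102635 + 349/1412 = 144920969/1412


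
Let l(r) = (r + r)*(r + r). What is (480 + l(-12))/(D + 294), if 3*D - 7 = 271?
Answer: 396/145 ≈ 2.7310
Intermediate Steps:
D = 278/3 (D = 7/3 + (1/3)*271 = 7/3 + 271/3 = 278/3 ≈ 92.667)
l(r) = 4*r**2 (l(r) = (2*r)*(2*r) = 4*r**2)
(480 + l(-12))/(D + 294) = (480 + 4*(-12)**2)/(278/3 + 294) = (480 + 4*144)/(1160/3) = (480 + 576)*(3/1160) = 1056*(3/1160) = 396/145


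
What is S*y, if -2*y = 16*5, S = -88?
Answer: 3520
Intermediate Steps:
y = -40 (y = -8*5 = -1/2*80 = -40)
S*y = -88*(-40) = 3520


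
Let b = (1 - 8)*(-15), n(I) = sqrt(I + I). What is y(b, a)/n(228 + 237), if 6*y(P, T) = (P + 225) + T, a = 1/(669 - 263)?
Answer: 133981*sqrt(930)/2265480 ≈ 1.8035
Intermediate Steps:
a = 1/406 ≈ 0.0024631
n(I) = sqrt(2)*sqrt(I) (n(I) = sqrt(2*I) = sqrt(2)*sqrt(I))
b = 105 (b = -7*(-15) = 105)
y(P, T) = 75/2 + P/6 + T/6 (y(P, T) = ((P + 225) + T)/6 = ((225 + P) + T)/6 = (225 + P + T)/6 = 75/2 + P/6 + T/6)
y(b, a)/n(228 + 237) = (75/2 + (1/6)*105 + (1/6)*(1/406))/((sqrt(2)*sqrt(228 + 237))) = (75/2 + 35/2 + 1/2436)/((sqrt(2)*sqrt(465))) = 133981/(2436*(sqrt(930))) = 133981*(sqrt(930)/930)/2436 = 133981*sqrt(930)/2265480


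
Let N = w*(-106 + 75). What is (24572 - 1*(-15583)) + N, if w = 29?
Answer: 39256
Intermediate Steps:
N = -899 (N = 29*(-106 + 75) = 29*(-31) = -899)
(24572 - 1*(-15583)) + N = (24572 - 1*(-15583)) - 899 = (24572 + 15583) - 899 = 40155 - 899 = 39256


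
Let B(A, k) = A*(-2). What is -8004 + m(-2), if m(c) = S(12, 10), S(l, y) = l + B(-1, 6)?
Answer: -7990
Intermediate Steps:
B(A, k) = -2*A
S(l, y) = 2 + l (S(l, y) = l - 2*(-1) = l + 2 = 2 + l)
m(c) = 14 (m(c) = 2 + 12 = 14)
-8004 + m(-2) = -8004 + 14 = -7990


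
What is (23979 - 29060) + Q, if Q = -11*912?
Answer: -15113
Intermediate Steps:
Q = -10032
(23979 - 29060) + Q = (23979 - 29060) - 10032 = -5081 - 10032 = -15113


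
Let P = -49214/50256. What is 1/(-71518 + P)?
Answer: -25128/1797128911 ≈ -1.3982e-5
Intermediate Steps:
P = -24607/25128 (P = -49214*1/50256 = -24607/25128 ≈ -0.97927)
1/(-71518 + P) = 1/(-71518 - 24607/25128) = 1/(-1797128911/25128) = -25128/1797128911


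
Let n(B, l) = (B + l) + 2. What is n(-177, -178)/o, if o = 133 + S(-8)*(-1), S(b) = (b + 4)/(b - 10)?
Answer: -3177/1195 ≈ -2.6586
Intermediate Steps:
S(b) = (4 + b)/(-10 + b)
o = 1195/9 (o = 133 + ((4 - 8)/(-10 - 8))*(-1) = 133 + (-4/(-18))*(-1) = 133 - 1/18*(-4)*(-1) = 133 + (2/9)*(-1) = 133 - 2/9 = 1195/9 ≈ 132.78)
n(B, l) = 2 + B + l
n(-177, -178)/o = (2 - 177 - 178)/(1195/9) = -353*9/1195 = -3177/1195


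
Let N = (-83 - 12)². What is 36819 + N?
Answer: 45844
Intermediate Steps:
N = 9025 (N = (-95)² = 9025)
36819 + N = 36819 + 9025 = 45844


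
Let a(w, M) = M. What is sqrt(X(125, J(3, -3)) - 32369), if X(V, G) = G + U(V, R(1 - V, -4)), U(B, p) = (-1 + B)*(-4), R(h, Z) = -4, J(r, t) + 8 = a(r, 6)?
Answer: I*sqrt(32867) ≈ 181.29*I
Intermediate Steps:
J(r, t) = -2 (J(r, t) = -8 + 6 = -2)
U(B, p) = 4 - 4*B
X(V, G) = 4 + G - 4*V (X(V, G) = G + (4 - 4*V) = 4 + G - 4*V)
sqrt(X(125, J(3, -3)) - 32369) = sqrt((4 - 2 - 4*125) - 32369) = sqrt((4 - 2 - 500) - 32369) = sqrt(-498 - 32369) = sqrt(-32867) = I*sqrt(32867)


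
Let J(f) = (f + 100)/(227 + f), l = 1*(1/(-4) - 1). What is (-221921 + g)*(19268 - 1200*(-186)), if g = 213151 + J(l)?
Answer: -1920083482220/903 ≈ -2.1263e+9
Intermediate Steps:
l = -5/4 (l = 1*(-¼ - 1) = 1*(-5/4) = -5/4 ≈ -1.2500)
J(f) = (100 + f)/(227 + f)
g = 192475748/903 (g = 213151 + (100 - 5/4)/(227 - 5/4) = 213151 + (395/4)/(903/4) = 213151 + (4/903)*(395/4) = 213151 + 395/903 = 192475748/903 ≈ 2.1315e+5)
(-221921 + g)*(19268 - 1200*(-186)) = (-221921 + 192475748/903)*(19268 - 1200*(-186)) = -7918915*(19268 + 223200)/903 = -7918915/903*242468 = -1920083482220/903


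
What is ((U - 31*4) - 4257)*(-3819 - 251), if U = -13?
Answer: 17883580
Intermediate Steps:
((U - 31*4) - 4257)*(-3819 - 251) = ((-13 - 31*4) - 4257)*(-3819 - 251) = ((-13 - 124) - 4257)*(-4070) = (-137 - 4257)*(-4070) = -4394*(-4070) = 17883580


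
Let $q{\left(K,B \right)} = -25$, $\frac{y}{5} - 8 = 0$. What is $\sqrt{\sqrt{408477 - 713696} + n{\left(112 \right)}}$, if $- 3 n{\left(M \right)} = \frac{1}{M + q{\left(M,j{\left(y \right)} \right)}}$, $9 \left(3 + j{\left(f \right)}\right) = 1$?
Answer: $\frac{\sqrt{-29 + 7569 i \sqrt{305219}}}{87} \approx 16.62 + 16.62 i$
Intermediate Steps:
$y = 40$ ($y = 40 + 5 \cdot 0 = 40 + 0 = 40$)
$j{\left(f \right)} = - \frac{26}{9}$ ($j{\left(f \right)} = -3 + \frac{1}{9} \cdot 1 = -3 + \frac{1}{9} = - \frac{26}{9}$)
$n{\left(M \right)} = - \frac{1}{3 \left(-25 + M\right)}$ ($n{\left(M \right)} = - \frac{1}{3 \left(M - 25\right)} = - \frac{1}{3 \left(-25 + M\right)}$)
$\sqrt{\sqrt{408477 - 713696} + n{\left(112 \right)}} = \sqrt{\sqrt{408477 - 713696} - \frac{1}{-75 + 3 \cdot 112}} = \sqrt{\sqrt{-305219} - \frac{1}{-75 + 336}} = \sqrt{i \sqrt{305219} - \frac{1}{261}} = \sqrt{- \frac{1}{261} + i \sqrt{305219}}$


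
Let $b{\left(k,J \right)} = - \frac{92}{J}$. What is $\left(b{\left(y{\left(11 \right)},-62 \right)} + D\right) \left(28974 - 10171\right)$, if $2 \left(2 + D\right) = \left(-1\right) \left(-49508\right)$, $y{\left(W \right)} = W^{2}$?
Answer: $\frac{14428632474}{31} \approx 4.6544 \cdot 10^{8}$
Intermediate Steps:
$D = 24752$ ($D = -2 + \frac{\left(-1\right) \left(-49508\right)}{2} = -2 + \frac{1}{2} \cdot 49508 = -2 + 24754 = 24752$)
$\left(b{\left(y{\left(11 \right)},-62 \right)} + D\right) \left(28974 - 10171\right) = \left(- \frac{92}{-62} + 24752\right) \left(28974 - 10171\right) = \left(\left(-92\right) \left(- \frac{1}{62}\right) + 24752\right) 18803 = \left(\frac{46}{31} + 24752\right) 18803 = \frac{767358}{31} \cdot 18803 = \frac{14428632474}{31}$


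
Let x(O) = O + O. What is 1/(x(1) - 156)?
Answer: -1/154 ≈ -0.0064935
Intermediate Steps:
x(O) = 2*O
1/(x(1) - 156) = 1/(2*1 - 156) = 1/(2 - 156) = 1/(-154) = -1/154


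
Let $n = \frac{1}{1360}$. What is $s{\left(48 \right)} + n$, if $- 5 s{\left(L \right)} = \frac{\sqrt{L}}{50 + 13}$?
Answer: $\frac{1}{1360} - \frac{4 \sqrt{3}}{315} \approx -0.021259$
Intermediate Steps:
$s{\left(L \right)} = - \frac{\sqrt{L}}{315}$ ($s{\left(L \right)} = - \frac{\frac{1}{50 + 13} \sqrt{L}}{5} = - \frac{\frac{1}{63} \sqrt{L}}{5} = - \frac{\sqrt{L}}{315}$)
$n = \frac{1}{1360} \approx 0.00073529$
$s{\left(48 \right)} + n = - \frac{\sqrt{48}}{315} + \frac{1}{1360} = - \frac{4 \sqrt{3}}{315} + \frac{1}{1360} = \frac{1}{1360} - \frac{4 \sqrt{3}}{315}$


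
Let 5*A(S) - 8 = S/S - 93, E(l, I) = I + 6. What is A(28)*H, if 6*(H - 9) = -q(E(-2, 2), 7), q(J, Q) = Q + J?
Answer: -546/5 ≈ -109.20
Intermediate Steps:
E(l, I) = 6 + I
q(J, Q) = J + Q
A(S) = -84/5 (A(S) = 8/5 + (S/S - 93)/5 = 8/5 + (1 - 93)/5 = 8/5 + (⅕)*(-92) = 8/5 - 92/5 = -84/5)
H = 13/2 (H = 9 + (-((6 + 2) + 7))/6 = 9 + (-(8 + 7))/6 = 9 + (-1*15)/6 = 9 + (⅙)*(-15) = 9 - 5/2 = 13/2 ≈ 6.5000)
A(28)*H = -84/5*13/2 = -546/5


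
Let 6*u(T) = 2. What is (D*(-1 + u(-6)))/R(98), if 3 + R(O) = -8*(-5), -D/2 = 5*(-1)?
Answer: -20/111 ≈ -0.18018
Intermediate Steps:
u(T) = ⅓ (u(T) = (⅙)*2 = ⅓)
D = 10 (D = -10*(-1) = -2*(-5) = 10)
R(O) = 37 (R(O) = -3 - 8*(-5) = -3 + 40 = 37)
(D*(-1 + u(-6)))/R(98) = (10*(-1 + ⅓))/37 = (10*(-⅔))*(1/37) = -20/3*1/37 = -20/111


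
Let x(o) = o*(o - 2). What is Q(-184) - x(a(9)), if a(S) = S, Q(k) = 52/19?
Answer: -1145/19 ≈ -60.263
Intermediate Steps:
Q(k) = 52/19 (Q(k) = 52*(1/19) = 52/19)
x(o) = o*(-2 + o)
Q(-184) - x(a(9)) = 52/19 - 9*(-2 + 9) = 52/19 - 9*7 = 52/19 - 1*63 = 52/19 - 63 = -1145/19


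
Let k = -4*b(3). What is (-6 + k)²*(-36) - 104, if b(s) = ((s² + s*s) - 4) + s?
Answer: -197240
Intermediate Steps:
b(s) = -4 + s + 2*s² (b(s) = ((s² + s²) - 4) + s = (2*s² - 4) + s = (-4 + 2*s²) + s = -4 + s + 2*s²)
k = -68 (k = -4*(-4 + 3 + 2*3²) = -4*(-4 + 3 + 2*9) = -4*(-4 + 3 + 18) = -4*17 = -68)
(-6 + k)²*(-36) - 104 = (-6 - 68)²*(-36) - 104 = (-74)²*(-36) - 104 = 5476*(-36) - 104 = -197136 - 104 = -197240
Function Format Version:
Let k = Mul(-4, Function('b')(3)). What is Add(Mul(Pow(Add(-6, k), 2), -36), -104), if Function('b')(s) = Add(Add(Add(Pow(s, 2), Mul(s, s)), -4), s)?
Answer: -197240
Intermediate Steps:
Function('b')(s) = Add(-4, s, Mul(2, Pow(s, 2))) (Function('b')(s) = Add(Add(Add(Pow(s, 2), Pow(s, 2)), -4), s) = Add(Add(Mul(2, Pow(s, 2)), -4), s) = Add(Add(-4, Mul(2, Pow(s, 2))), s) = Add(-4, s, Mul(2, Pow(s, 2))))
k = -68 (k = Mul(-4, Add(-4, 3, Mul(2, Pow(3, 2)))) = Mul(-4, Add(-4, 3, Mul(2, 9))) = Mul(-4, Add(-4, 3, 18)) = Mul(-4, 17) = -68)
Add(Mul(Pow(Add(-6, k), 2), -36), -104) = Add(Mul(Pow(Add(-6, -68), 2), -36), -104) = Add(Mul(Pow(-74, 2), -36), -104) = Add(Mul(5476, -36), -104) = Add(-197136, -104) = -197240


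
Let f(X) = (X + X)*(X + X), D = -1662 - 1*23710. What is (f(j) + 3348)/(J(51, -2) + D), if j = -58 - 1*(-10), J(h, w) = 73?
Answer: -1396/2811 ≈ -0.49662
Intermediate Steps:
j = -48 (j = -58 + 10 = -48)
D = -25372 (D = -1662 - 23710 = -25372)
f(X) = 4*X² (f(X) = (2*X)*(2*X) = 4*X²)
(f(j) + 3348)/(J(51, -2) + D) = (4*(-48)² + 3348)/(73 - 25372) = (4*2304 + 3348)/(-25299) = (9216 + 3348)*(-1/25299) = 12564*(-1/25299) = -1396/2811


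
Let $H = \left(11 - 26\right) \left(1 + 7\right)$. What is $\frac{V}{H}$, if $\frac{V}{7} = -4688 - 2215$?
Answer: $\frac{16107}{40} \approx 402.67$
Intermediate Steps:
$H = -120$ ($H = \left(11 - 26\right) 8 = \left(-15\right) 8 = -120$)
$V = -48321$ ($V = 7 \left(-4688 - 2215\right) = 7 \left(-6903\right) = -48321$)
$\frac{V}{H} = - \frac{48321}{-120} = \left(-48321\right) \left(- \frac{1}{120}\right) = \frac{16107}{40}$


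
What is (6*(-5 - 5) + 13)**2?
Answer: 2209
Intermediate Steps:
(6*(-5 - 5) + 13)**2 = (6*(-10) + 13)**2 = (-60 + 13)**2 = (-47)**2 = 2209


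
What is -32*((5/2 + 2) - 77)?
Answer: 2320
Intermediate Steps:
-32*((5/2 + 2) - 77) = -32*(9/2 - 77) = -32*(-145/2) = 2320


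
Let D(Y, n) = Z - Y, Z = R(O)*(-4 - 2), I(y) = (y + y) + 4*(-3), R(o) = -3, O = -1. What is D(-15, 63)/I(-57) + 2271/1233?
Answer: 9091/5754 ≈ 1.5799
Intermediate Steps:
I(y) = -12 + 2*y (I(y) = 2*y - 12 = -12 + 2*y)
Z = 18 (Z = -3*(-4 - 2) = -3*(-6) = 18)
D(Y, n) = 18 - Y
D(-15, 63)/I(-57) + 2271/1233 = (18 - 1*(-15))/(-12 + 2*(-57)) + 2271/1233 = (18 + 15)/(-12 - 114) + 2271*(1/1233) = 33/(-126) + 757/411 = 33*(-1/126) + 757/411 = -11/42 + 757/411 = 9091/5754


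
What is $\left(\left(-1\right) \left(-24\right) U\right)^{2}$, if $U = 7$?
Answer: $28224$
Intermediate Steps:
$\left(\left(-1\right) \left(-24\right) U\right)^{2} = \left(\left(-1\right) \left(-24\right) 7\right)^{2} = \left(24 \cdot 7\right)^{2} = 168^{2} = 28224$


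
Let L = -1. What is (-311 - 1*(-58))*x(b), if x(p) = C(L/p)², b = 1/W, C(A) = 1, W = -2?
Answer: -253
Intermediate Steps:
b = -½ (b = 1/(-2) = -½ ≈ -0.50000)
x(p) = 1 (x(p) = 1² = 1)
(-311 - 1*(-58))*x(b) = (-311 - 1*(-58))*1 = (-311 + 58)*1 = -253*1 = -253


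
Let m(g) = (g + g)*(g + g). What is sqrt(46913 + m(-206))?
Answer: 3*sqrt(24073) ≈ 465.46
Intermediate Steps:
m(g) = 4*g**2 (m(g) = (2*g)*(2*g) = 4*g**2)
sqrt(46913 + m(-206)) = sqrt(46913 + 4*(-206)**2) = sqrt(46913 + 4*42436) = sqrt(46913 + 169744) = sqrt(216657) = 3*sqrt(24073)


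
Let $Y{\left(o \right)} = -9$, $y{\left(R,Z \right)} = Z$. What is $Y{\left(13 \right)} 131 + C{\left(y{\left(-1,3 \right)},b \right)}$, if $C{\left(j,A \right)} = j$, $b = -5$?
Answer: $-1176$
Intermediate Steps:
$Y{\left(13 \right)} 131 + C{\left(y{\left(-1,3 \right)},b \right)} = \left(-9\right) 131 + 3 = -1179 + 3 = -1176$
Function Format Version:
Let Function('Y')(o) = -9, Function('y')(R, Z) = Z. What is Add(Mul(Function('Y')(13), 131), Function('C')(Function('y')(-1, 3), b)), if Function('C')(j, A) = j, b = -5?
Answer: -1176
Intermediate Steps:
Add(Mul(Function('Y')(13), 131), Function('C')(Function('y')(-1, 3), b)) = Add(Mul(-9, 131), 3) = Add(-1179, 3) = -1176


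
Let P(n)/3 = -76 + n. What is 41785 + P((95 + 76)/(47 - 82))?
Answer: 1453982/35 ≈ 41542.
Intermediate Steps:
P(n) = -228 + 3*n (P(n) = 3*(-76 + n) = -228 + 3*n)
41785 + P((95 + 76)/(47 - 82)) = 41785 + (-228 + 3*((95 + 76)/(47 - 82))) = 41785 + (-228 + 3*(171/(-35))) = 41785 + (-228 + 3*(171*(-1/35))) = 41785 + (-228 + 3*(-171/35)) = 41785 + (-228 - 513/35) = 41785 - 8493/35 = 1453982/35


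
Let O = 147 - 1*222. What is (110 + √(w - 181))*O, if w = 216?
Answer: -8250 - 75*√35 ≈ -8693.7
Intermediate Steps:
O = -75 (O = 147 - 222 = -75)
(110 + √(w - 181))*O = (110 + √(216 - 181))*(-75) = (110 + √35)*(-75) = -8250 - 75*√35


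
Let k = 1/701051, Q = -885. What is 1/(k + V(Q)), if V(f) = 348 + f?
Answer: -701051/376464386 ≈ -0.0018622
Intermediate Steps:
k = 1/701051 ≈ 1.4264e-6
1/(k + V(Q)) = 1/(1/701051 + (348 - 885)) = 1/(1/701051 - 537) = 1/(-376464386/701051) = -701051/376464386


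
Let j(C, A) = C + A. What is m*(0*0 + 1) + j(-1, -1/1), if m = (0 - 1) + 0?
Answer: -3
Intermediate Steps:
m = -1 (m = -1 + 0 = -1)
j(C, A) = A + C
m*(0*0 + 1) + j(-1, -1/1) = -(0*0 + 1) + (-1/1 - 1) = -(0 + 1) + (-1*1 - 1) = -1*1 + (-1 - 1) = -1 - 2 = -3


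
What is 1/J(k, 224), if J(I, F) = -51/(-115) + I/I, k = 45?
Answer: 115/166 ≈ 0.69277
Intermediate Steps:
J(I, F) = 166/115 (J(I, F) = -51*(-1/115) + 1 = 51/115 + 1 = 166/115)
1/J(k, 224) = 1/(166/115) = 115/166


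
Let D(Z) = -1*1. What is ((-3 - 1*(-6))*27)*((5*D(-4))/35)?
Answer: -81/7 ≈ -11.571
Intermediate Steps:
D(Z) = -1
((-3 - 1*(-6))*27)*((5*D(-4))/35) = ((-3 - 1*(-6))*27)*((5*(-1))/35) = ((-3 + 6)*27)*(-5*1/35) = (3*27)*(-⅐) = 81*(-⅐) = -81/7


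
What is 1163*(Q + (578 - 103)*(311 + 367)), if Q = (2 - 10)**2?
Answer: 374618582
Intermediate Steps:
Q = 64 (Q = (-8)**2 = 64)
1163*(Q + (578 - 103)*(311 + 367)) = 1163*(64 + (578 - 103)*(311 + 367)) = 1163*(64 + 475*678) = 1163*(64 + 322050) = 1163*322114 = 374618582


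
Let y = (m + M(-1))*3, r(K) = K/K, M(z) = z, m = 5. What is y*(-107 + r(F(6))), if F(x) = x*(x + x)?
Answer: -1272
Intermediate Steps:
F(x) = 2*x² (F(x) = x*(2*x) = 2*x²)
r(K) = 1
y = 12 (y = (5 - 1)*3 = 4*3 = 12)
y*(-107 + r(F(6))) = 12*(-107 + 1) = 12*(-106) = -1272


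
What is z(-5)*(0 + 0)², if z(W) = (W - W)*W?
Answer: 0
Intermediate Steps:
z(W) = 0 (z(W) = 0*W = 0)
z(-5)*(0 + 0)² = 0*(0 + 0)² = 0*0² = 0*0 = 0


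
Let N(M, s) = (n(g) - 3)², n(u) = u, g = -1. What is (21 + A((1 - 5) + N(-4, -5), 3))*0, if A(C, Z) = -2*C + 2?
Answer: 0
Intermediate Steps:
N(M, s) = 16 (N(M, s) = (-1 - 3)² = (-4)² = 16)
A(C, Z) = 2 - 2*C
(21 + A((1 - 5) + N(-4, -5), 3))*0 = (21 + (2 - 2*((1 - 5) + 16)))*0 = (21 + (2 - 2*(-4 + 16)))*0 = (21 + (2 - 2*12))*0 = (21 + (2 - 24))*0 = (21 - 22)*0 = -1*0 = 0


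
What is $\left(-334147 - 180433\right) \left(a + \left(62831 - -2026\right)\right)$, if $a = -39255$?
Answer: $-13174277160$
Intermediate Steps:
$\left(-334147 - 180433\right) \left(a + \left(62831 - -2026\right)\right) = \left(-334147 - 180433\right) \left(-39255 + \left(62831 - -2026\right)\right) = - 514580 \left(-39255 + \left(62831 + 2026\right)\right) = - 514580 \left(-39255 + 64857\right) = \left(-514580\right) 25602 = -13174277160$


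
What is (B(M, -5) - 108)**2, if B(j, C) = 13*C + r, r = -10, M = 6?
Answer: 33489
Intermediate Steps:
B(j, C) = -10 + 13*C (B(j, C) = 13*C - 10 = -10 + 13*C)
(B(M, -5) - 108)**2 = ((-10 + 13*(-5)) - 108)**2 = ((-10 - 65) - 108)**2 = (-75 - 108)**2 = (-183)**2 = 33489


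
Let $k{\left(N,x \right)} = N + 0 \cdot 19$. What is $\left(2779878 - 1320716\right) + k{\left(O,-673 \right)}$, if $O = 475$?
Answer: $1459637$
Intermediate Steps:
$k{\left(N,x \right)} = N$ ($k{\left(N,x \right)} = N + 0 = N$)
$\left(2779878 - 1320716\right) + k{\left(O,-673 \right)} = \left(2779878 - 1320716\right) + 475 = 1459162 + 475 = 1459637$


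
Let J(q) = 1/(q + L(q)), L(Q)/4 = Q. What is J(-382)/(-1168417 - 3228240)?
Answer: 1/8397614870 ≈ 1.1908e-10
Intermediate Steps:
L(Q) = 4*Q
J(q) = 1/(5*q) (J(q) = 1/(q + 4*q) = 1/(5*q))
J(-382)/(-1168417 - 3228240) = ((⅕)/(-382))/(-1168417 - 3228240) = ((⅕)*(-1/382))/(-4396657) = -1/1910*(-1/4396657) = 1/8397614870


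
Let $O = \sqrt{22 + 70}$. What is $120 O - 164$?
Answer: $-164 + 240 \sqrt{23} \approx 987.0$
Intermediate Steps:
$O = 2 \sqrt{23}$ ($O = \sqrt{92} = 2 \sqrt{23} \approx 9.5917$)
$120 O - 164 = 120 \cdot 2 \sqrt{23} - 164 = 240 \sqrt{23} - 164 = -164 + 240 \sqrt{23}$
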